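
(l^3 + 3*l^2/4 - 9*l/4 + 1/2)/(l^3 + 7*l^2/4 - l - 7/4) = (4*l^2 + 7*l - 2)/(4*l^2 + 11*l + 7)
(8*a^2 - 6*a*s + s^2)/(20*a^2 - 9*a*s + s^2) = (-2*a + s)/(-5*a + s)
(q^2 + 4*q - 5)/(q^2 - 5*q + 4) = (q + 5)/(q - 4)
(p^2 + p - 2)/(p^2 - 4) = (p - 1)/(p - 2)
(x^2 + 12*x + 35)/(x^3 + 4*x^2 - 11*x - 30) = (x + 7)/(x^2 - x - 6)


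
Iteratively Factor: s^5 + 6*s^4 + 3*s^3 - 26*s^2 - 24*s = (s + 4)*(s^4 + 2*s^3 - 5*s^2 - 6*s) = s*(s + 4)*(s^3 + 2*s^2 - 5*s - 6) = s*(s + 3)*(s + 4)*(s^2 - s - 2) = s*(s + 1)*(s + 3)*(s + 4)*(s - 2)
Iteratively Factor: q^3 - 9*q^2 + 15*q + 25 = (q + 1)*(q^2 - 10*q + 25) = (q - 5)*(q + 1)*(q - 5)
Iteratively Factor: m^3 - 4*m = (m + 2)*(m^2 - 2*m) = m*(m + 2)*(m - 2)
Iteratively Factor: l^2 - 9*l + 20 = (l - 4)*(l - 5)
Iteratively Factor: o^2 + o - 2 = (o - 1)*(o + 2)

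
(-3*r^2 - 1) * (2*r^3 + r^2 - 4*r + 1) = -6*r^5 - 3*r^4 + 10*r^3 - 4*r^2 + 4*r - 1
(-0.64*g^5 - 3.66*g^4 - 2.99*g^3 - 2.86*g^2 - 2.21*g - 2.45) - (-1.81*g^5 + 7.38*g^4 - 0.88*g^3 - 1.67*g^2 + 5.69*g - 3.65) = 1.17*g^5 - 11.04*g^4 - 2.11*g^3 - 1.19*g^2 - 7.9*g + 1.2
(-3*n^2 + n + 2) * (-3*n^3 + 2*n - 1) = 9*n^5 - 3*n^4 - 12*n^3 + 5*n^2 + 3*n - 2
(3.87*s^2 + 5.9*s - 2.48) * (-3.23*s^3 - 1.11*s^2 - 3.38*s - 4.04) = -12.5001*s^5 - 23.3527*s^4 - 11.6192*s^3 - 32.824*s^2 - 15.4536*s + 10.0192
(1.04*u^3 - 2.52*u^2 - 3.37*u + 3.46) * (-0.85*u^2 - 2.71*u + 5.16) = -0.884*u^5 - 0.6764*u^4 + 15.0601*u^3 - 6.8115*u^2 - 26.7658*u + 17.8536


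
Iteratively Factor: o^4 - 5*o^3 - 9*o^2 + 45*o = (o - 5)*(o^3 - 9*o) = o*(o - 5)*(o^2 - 9) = o*(o - 5)*(o + 3)*(o - 3)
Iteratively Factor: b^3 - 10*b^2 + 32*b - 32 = (b - 2)*(b^2 - 8*b + 16) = (b - 4)*(b - 2)*(b - 4)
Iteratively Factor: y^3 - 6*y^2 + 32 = (y - 4)*(y^2 - 2*y - 8) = (y - 4)^2*(y + 2)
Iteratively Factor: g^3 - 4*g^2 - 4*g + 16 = (g + 2)*(g^2 - 6*g + 8) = (g - 4)*(g + 2)*(g - 2)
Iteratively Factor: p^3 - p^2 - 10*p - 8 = (p + 2)*(p^2 - 3*p - 4) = (p - 4)*(p + 2)*(p + 1)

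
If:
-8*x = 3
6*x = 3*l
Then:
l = -3/4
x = -3/8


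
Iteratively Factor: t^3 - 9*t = (t - 3)*(t^2 + 3*t) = (t - 3)*(t + 3)*(t)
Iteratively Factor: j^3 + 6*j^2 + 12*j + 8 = (j + 2)*(j^2 + 4*j + 4) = (j + 2)^2*(j + 2)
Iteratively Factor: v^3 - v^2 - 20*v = (v)*(v^2 - v - 20) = v*(v - 5)*(v + 4)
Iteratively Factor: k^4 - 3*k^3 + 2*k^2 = (k)*(k^3 - 3*k^2 + 2*k) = k^2*(k^2 - 3*k + 2) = k^2*(k - 2)*(k - 1)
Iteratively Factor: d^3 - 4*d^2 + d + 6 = (d - 2)*(d^2 - 2*d - 3) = (d - 3)*(d - 2)*(d + 1)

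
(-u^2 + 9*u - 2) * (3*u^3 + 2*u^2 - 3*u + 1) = -3*u^5 + 25*u^4 + 15*u^3 - 32*u^2 + 15*u - 2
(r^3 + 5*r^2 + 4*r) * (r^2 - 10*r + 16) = r^5 - 5*r^4 - 30*r^3 + 40*r^2 + 64*r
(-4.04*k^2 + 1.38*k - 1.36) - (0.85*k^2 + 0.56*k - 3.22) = -4.89*k^2 + 0.82*k + 1.86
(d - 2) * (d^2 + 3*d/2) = d^3 - d^2/2 - 3*d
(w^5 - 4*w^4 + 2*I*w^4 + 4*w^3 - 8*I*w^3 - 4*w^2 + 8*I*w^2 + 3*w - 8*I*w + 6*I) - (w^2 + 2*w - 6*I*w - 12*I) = w^5 - 4*w^4 + 2*I*w^4 + 4*w^3 - 8*I*w^3 - 5*w^2 + 8*I*w^2 + w - 2*I*w + 18*I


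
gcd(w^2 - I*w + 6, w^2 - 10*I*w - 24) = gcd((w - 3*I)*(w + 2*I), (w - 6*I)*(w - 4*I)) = 1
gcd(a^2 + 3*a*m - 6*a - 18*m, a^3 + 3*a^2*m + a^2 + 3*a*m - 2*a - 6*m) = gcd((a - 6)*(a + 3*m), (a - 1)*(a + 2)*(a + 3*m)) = a + 3*m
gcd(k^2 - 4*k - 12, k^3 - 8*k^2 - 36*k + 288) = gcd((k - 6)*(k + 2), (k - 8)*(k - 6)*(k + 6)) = k - 6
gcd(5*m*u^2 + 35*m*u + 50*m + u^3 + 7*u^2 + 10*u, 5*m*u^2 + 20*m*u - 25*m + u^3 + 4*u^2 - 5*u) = 5*m*u + 25*m + u^2 + 5*u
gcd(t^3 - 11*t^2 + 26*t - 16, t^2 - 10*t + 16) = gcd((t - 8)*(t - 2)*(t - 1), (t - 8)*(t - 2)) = t^2 - 10*t + 16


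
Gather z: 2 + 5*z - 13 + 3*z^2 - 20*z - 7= 3*z^2 - 15*z - 18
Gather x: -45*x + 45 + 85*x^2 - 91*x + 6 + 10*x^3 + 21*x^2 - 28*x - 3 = 10*x^3 + 106*x^2 - 164*x + 48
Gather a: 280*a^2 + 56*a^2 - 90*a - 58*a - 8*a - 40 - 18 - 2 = 336*a^2 - 156*a - 60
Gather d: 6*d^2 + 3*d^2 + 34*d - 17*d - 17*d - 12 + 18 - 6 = 9*d^2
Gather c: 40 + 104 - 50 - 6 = 88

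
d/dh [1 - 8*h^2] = -16*h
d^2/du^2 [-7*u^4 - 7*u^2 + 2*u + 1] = -84*u^2 - 14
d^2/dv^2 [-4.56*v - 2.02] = 0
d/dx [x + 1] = 1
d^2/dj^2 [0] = 0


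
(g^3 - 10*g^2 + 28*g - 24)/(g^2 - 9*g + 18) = (g^2 - 4*g + 4)/(g - 3)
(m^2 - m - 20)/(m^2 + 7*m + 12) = (m - 5)/(m + 3)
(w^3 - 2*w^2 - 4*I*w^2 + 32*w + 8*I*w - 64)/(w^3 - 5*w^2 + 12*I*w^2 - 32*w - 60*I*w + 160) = (w^2 + w*(-2 - 8*I) + 16*I)/(w^2 + w*(-5 + 8*I) - 40*I)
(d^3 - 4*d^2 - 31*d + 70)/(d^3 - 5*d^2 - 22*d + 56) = (d + 5)/(d + 4)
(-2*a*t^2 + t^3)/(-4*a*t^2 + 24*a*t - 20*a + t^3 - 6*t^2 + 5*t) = t^2*(2*a - t)/(4*a*t^2 - 24*a*t + 20*a - t^3 + 6*t^2 - 5*t)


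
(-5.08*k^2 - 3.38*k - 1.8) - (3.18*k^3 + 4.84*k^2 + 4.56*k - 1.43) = -3.18*k^3 - 9.92*k^2 - 7.94*k - 0.37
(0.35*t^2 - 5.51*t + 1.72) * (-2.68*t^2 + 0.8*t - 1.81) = -0.938*t^4 + 15.0468*t^3 - 9.6511*t^2 + 11.3491*t - 3.1132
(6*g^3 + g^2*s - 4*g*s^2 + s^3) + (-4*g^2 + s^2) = 6*g^3 + g^2*s - 4*g^2 - 4*g*s^2 + s^3 + s^2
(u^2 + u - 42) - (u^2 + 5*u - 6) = -4*u - 36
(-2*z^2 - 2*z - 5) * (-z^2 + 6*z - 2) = 2*z^4 - 10*z^3 - 3*z^2 - 26*z + 10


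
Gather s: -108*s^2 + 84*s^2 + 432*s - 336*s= -24*s^2 + 96*s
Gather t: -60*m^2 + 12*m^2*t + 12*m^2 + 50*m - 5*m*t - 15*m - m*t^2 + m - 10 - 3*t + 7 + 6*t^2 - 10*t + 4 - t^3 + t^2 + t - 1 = -48*m^2 + 36*m - t^3 + t^2*(7 - m) + t*(12*m^2 - 5*m - 12)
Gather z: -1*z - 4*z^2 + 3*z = -4*z^2 + 2*z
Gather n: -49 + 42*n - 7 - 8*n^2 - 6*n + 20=-8*n^2 + 36*n - 36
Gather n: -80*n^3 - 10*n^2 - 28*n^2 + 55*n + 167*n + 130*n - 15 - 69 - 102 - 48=-80*n^3 - 38*n^2 + 352*n - 234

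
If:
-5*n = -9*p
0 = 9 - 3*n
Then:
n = 3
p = 5/3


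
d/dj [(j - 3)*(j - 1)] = 2*j - 4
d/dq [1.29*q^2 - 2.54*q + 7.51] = 2.58*q - 2.54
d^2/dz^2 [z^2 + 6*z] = 2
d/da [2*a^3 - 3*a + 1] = 6*a^2 - 3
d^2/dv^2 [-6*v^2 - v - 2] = -12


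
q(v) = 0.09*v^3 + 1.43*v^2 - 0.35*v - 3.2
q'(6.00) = 26.53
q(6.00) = 65.62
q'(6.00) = 26.53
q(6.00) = 65.62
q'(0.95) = 2.61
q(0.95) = -2.16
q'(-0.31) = -1.21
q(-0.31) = -2.96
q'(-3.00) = -6.50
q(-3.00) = 8.29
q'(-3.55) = -7.10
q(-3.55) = 12.04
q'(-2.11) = -5.18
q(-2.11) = 3.06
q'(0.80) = 2.11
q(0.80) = -2.52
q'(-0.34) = -1.29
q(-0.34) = -2.92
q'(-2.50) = -5.81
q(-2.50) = 5.21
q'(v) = 0.27*v^2 + 2.86*v - 0.35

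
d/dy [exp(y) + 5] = exp(y)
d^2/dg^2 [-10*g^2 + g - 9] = -20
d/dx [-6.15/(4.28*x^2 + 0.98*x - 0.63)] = (52.644*x + 6.027)/(4.28*x^2 + 0.98*x - 0.63)^2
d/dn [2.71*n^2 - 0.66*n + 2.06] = 5.42*n - 0.66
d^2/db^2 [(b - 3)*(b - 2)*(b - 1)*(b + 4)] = 12*b^2 - 12*b - 26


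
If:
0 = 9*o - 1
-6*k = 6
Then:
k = -1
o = 1/9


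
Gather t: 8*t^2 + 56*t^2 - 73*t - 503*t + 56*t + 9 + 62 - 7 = 64*t^2 - 520*t + 64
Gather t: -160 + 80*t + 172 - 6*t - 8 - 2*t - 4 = 72*t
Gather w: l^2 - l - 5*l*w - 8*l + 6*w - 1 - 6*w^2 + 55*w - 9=l^2 - 9*l - 6*w^2 + w*(61 - 5*l) - 10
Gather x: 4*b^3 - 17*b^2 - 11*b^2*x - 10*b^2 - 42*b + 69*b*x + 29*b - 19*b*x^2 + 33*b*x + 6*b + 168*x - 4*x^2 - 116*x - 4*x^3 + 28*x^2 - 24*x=4*b^3 - 27*b^2 - 7*b - 4*x^3 + x^2*(24 - 19*b) + x*(-11*b^2 + 102*b + 28)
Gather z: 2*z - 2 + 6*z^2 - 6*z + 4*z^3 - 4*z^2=4*z^3 + 2*z^2 - 4*z - 2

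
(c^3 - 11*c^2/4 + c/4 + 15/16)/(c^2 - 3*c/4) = c - 2 - 5/(4*c)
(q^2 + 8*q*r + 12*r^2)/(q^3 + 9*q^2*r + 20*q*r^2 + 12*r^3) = 1/(q + r)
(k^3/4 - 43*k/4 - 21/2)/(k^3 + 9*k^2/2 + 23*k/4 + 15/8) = 2*(k^3 - 43*k - 42)/(8*k^3 + 36*k^2 + 46*k + 15)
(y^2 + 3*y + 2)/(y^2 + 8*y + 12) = (y + 1)/(y + 6)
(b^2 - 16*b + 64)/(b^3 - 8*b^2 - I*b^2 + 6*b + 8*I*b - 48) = (b - 8)/(b^2 - I*b + 6)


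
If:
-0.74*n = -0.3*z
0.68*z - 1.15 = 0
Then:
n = 0.69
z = 1.69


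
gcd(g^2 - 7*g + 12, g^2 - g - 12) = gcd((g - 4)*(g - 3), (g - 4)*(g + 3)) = g - 4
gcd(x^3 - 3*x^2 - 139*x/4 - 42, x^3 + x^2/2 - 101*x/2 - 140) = x^2 - 9*x/2 - 28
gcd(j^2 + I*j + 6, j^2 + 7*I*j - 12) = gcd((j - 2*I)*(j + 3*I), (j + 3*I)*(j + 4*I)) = j + 3*I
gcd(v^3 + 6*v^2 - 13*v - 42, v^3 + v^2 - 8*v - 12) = v^2 - v - 6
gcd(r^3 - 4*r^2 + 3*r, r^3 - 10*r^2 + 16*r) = r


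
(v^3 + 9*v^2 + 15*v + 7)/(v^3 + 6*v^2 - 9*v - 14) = (v + 1)/(v - 2)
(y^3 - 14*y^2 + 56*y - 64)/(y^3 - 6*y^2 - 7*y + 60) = (y^2 - 10*y + 16)/(y^2 - 2*y - 15)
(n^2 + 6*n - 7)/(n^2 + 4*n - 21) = (n - 1)/(n - 3)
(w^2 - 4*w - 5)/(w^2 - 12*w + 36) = (w^2 - 4*w - 5)/(w^2 - 12*w + 36)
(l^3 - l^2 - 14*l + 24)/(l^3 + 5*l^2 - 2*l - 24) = (l - 3)/(l + 3)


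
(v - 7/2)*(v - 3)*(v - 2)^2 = v^4 - 21*v^3/2 + 81*v^2/2 - 68*v + 42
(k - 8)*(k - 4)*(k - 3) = k^3 - 15*k^2 + 68*k - 96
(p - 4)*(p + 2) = p^2 - 2*p - 8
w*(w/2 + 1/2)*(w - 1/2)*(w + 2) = w^4/2 + 5*w^3/4 + w^2/4 - w/2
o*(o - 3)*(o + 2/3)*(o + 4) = o^4 + 5*o^3/3 - 34*o^2/3 - 8*o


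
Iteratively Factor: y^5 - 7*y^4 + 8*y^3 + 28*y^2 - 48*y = (y - 2)*(y^4 - 5*y^3 - 2*y^2 + 24*y) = (y - 4)*(y - 2)*(y^3 - y^2 - 6*y) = y*(y - 4)*(y - 2)*(y^2 - y - 6) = y*(y - 4)*(y - 3)*(y - 2)*(y + 2)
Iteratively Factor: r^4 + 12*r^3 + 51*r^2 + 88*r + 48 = (r + 1)*(r^3 + 11*r^2 + 40*r + 48) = (r + 1)*(r + 4)*(r^2 + 7*r + 12) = (r + 1)*(r + 3)*(r + 4)*(r + 4)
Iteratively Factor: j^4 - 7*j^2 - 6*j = (j + 1)*(j^3 - j^2 - 6*j) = (j + 1)*(j + 2)*(j^2 - 3*j) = (j - 3)*(j + 1)*(j + 2)*(j)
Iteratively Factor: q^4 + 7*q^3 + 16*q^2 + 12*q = (q + 3)*(q^3 + 4*q^2 + 4*q) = q*(q + 3)*(q^2 + 4*q + 4) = q*(q + 2)*(q + 3)*(q + 2)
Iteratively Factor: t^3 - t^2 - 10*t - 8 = (t + 2)*(t^2 - 3*t - 4) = (t + 1)*(t + 2)*(t - 4)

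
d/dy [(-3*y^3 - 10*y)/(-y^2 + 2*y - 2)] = (3*y^4 - 12*y^3 + 8*y^2 + 20)/(y^4 - 4*y^3 + 8*y^2 - 8*y + 4)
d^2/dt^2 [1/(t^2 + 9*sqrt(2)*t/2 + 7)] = 4*(-4*t^2 - 18*sqrt(2)*t + (4*t + 9*sqrt(2))^2 - 28)/(2*t^2 + 9*sqrt(2)*t + 14)^3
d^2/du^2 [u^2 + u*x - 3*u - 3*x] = 2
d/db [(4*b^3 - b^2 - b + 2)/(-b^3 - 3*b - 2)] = (-b^4 - 26*b^3 - 15*b^2 + 4*b + 8)/(b^6 + 6*b^4 + 4*b^3 + 9*b^2 + 12*b + 4)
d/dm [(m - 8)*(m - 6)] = 2*m - 14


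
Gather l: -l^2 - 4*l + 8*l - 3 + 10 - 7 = -l^2 + 4*l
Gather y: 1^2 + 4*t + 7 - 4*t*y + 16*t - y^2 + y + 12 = 20*t - y^2 + y*(1 - 4*t) + 20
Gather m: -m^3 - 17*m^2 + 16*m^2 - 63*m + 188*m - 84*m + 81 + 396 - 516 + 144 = -m^3 - m^2 + 41*m + 105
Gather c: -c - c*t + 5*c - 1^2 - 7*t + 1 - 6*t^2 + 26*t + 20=c*(4 - t) - 6*t^2 + 19*t + 20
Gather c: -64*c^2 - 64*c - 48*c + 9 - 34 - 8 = -64*c^2 - 112*c - 33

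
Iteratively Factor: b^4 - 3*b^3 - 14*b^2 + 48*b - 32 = (b - 4)*(b^3 + b^2 - 10*b + 8) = (b - 4)*(b + 4)*(b^2 - 3*b + 2) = (b - 4)*(b - 1)*(b + 4)*(b - 2)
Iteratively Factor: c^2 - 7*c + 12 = (c - 3)*(c - 4)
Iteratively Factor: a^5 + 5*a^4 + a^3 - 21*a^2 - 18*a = (a + 3)*(a^4 + 2*a^3 - 5*a^2 - 6*a) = (a + 3)^2*(a^3 - a^2 - 2*a) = (a - 2)*(a + 3)^2*(a^2 + a) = a*(a - 2)*(a + 3)^2*(a + 1)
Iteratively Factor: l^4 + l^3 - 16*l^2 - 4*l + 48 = (l + 4)*(l^3 - 3*l^2 - 4*l + 12) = (l + 2)*(l + 4)*(l^2 - 5*l + 6) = (l - 2)*(l + 2)*(l + 4)*(l - 3)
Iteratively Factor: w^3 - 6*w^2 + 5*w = (w - 1)*(w^2 - 5*w) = (w - 5)*(w - 1)*(w)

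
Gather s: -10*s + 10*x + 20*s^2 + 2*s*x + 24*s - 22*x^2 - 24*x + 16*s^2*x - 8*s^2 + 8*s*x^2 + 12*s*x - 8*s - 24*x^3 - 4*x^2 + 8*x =s^2*(16*x + 12) + s*(8*x^2 + 14*x + 6) - 24*x^3 - 26*x^2 - 6*x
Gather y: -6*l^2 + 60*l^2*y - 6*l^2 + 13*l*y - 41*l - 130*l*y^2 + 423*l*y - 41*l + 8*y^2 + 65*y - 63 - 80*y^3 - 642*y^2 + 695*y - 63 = -12*l^2 - 82*l - 80*y^3 + y^2*(-130*l - 634) + y*(60*l^2 + 436*l + 760) - 126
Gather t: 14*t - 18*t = -4*t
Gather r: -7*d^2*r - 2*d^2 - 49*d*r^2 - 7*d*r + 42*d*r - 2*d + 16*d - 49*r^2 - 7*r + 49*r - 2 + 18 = -2*d^2 + 14*d + r^2*(-49*d - 49) + r*(-7*d^2 + 35*d + 42) + 16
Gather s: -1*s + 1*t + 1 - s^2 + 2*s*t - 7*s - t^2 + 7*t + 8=-s^2 + s*(2*t - 8) - t^2 + 8*t + 9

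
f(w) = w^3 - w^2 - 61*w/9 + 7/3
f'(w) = 3*w^2 - 2*w - 61/9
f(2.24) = -6.63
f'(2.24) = 3.80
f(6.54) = 194.96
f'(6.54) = 108.46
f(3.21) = 3.35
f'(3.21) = 17.71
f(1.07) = -4.84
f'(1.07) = -5.48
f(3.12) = 1.82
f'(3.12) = 16.19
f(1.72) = -7.19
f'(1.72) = -1.34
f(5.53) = 103.38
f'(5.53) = 73.90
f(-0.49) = 5.30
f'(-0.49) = -5.08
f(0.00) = 2.33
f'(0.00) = -6.78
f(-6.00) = -209.00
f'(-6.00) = 113.22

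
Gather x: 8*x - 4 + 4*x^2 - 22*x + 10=4*x^2 - 14*x + 6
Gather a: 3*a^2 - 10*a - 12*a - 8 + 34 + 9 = 3*a^2 - 22*a + 35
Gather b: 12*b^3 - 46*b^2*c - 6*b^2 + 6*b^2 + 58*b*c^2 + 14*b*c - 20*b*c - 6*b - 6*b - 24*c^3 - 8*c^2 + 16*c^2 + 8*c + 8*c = 12*b^3 - 46*b^2*c + b*(58*c^2 - 6*c - 12) - 24*c^3 + 8*c^2 + 16*c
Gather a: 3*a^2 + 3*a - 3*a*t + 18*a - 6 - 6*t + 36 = 3*a^2 + a*(21 - 3*t) - 6*t + 30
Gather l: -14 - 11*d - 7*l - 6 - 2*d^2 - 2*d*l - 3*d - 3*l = -2*d^2 - 14*d + l*(-2*d - 10) - 20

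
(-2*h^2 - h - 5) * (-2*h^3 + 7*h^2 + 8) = 4*h^5 - 12*h^4 + 3*h^3 - 51*h^2 - 8*h - 40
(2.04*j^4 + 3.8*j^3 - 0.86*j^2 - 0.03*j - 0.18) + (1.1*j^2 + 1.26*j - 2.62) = 2.04*j^4 + 3.8*j^3 + 0.24*j^2 + 1.23*j - 2.8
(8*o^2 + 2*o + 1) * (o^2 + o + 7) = 8*o^4 + 10*o^3 + 59*o^2 + 15*o + 7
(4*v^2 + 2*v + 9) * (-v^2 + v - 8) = -4*v^4 + 2*v^3 - 39*v^2 - 7*v - 72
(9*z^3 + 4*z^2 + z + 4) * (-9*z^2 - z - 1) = -81*z^5 - 45*z^4 - 22*z^3 - 41*z^2 - 5*z - 4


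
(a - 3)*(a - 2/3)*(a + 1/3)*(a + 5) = a^4 + 5*a^3/3 - 143*a^2/9 + 41*a/9 + 10/3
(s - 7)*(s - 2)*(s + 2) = s^3 - 7*s^2 - 4*s + 28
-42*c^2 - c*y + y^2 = (-7*c + y)*(6*c + y)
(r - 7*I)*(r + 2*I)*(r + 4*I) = r^3 - I*r^2 + 34*r + 56*I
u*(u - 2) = u^2 - 2*u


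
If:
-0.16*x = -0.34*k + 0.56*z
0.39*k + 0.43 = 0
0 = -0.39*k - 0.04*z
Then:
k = -1.10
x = -39.97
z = 10.75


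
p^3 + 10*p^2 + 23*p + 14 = (p + 1)*(p + 2)*(p + 7)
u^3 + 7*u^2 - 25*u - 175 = (u - 5)*(u + 5)*(u + 7)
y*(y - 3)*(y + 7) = y^3 + 4*y^2 - 21*y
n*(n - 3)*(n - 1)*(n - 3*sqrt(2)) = n^4 - 3*sqrt(2)*n^3 - 4*n^3 + 3*n^2 + 12*sqrt(2)*n^2 - 9*sqrt(2)*n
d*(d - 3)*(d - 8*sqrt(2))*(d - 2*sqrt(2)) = d^4 - 10*sqrt(2)*d^3 - 3*d^3 + 32*d^2 + 30*sqrt(2)*d^2 - 96*d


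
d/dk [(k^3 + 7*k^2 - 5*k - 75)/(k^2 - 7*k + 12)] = (k^2 - 8*k - 65)/(k^2 - 8*k + 16)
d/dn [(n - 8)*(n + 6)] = 2*n - 2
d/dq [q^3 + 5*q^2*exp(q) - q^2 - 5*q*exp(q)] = 5*q^2*exp(q) + 3*q^2 + 5*q*exp(q) - 2*q - 5*exp(q)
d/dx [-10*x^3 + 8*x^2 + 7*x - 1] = -30*x^2 + 16*x + 7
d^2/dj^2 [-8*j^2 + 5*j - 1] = -16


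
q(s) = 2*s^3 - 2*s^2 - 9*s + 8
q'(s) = 6*s^2 - 4*s - 9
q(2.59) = 6.02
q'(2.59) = 20.89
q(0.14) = 6.71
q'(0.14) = -9.44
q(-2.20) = -3.18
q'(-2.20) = 28.84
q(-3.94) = -109.91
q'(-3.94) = 99.90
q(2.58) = 5.81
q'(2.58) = 20.62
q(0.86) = 0.05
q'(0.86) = -8.00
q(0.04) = 7.64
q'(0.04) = -9.15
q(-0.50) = 11.75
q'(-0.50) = -5.50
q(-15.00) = -7057.00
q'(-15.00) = 1401.00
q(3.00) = 17.00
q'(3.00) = 33.00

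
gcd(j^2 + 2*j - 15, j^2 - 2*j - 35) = j + 5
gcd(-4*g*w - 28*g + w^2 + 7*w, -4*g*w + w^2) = -4*g + w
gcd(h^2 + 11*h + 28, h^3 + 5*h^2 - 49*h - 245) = h + 7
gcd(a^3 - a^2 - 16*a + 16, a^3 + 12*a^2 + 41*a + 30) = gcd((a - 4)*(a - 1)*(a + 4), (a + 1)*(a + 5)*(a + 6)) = 1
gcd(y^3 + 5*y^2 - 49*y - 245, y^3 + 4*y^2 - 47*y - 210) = y^2 - 2*y - 35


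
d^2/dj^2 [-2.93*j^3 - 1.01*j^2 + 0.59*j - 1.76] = -17.58*j - 2.02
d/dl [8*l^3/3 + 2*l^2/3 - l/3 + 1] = 8*l^2 + 4*l/3 - 1/3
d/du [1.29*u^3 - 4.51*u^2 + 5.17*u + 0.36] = 3.87*u^2 - 9.02*u + 5.17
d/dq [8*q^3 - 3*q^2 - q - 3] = 24*q^2 - 6*q - 1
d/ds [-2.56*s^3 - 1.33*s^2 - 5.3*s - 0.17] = -7.68*s^2 - 2.66*s - 5.3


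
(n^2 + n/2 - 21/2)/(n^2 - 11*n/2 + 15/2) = (2*n + 7)/(2*n - 5)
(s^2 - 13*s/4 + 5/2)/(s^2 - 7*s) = (4*s^2 - 13*s + 10)/(4*s*(s - 7))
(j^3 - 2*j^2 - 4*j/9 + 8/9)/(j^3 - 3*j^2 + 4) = (j^2 - 4/9)/(j^2 - j - 2)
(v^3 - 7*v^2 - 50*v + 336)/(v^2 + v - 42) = v - 8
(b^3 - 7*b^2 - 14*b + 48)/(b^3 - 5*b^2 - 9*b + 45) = (b^2 - 10*b + 16)/(b^2 - 8*b + 15)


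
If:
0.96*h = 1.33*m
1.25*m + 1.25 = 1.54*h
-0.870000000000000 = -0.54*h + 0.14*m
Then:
No Solution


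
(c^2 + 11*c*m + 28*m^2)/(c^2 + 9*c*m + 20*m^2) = (c + 7*m)/(c + 5*m)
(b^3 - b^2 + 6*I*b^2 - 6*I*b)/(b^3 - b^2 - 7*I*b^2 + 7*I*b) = (b + 6*I)/(b - 7*I)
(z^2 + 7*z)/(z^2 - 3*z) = (z + 7)/(z - 3)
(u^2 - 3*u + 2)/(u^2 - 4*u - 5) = (-u^2 + 3*u - 2)/(-u^2 + 4*u + 5)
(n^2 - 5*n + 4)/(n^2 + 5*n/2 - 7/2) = 2*(n - 4)/(2*n + 7)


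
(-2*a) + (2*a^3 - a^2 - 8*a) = 2*a^3 - a^2 - 10*a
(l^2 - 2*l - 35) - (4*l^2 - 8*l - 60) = -3*l^2 + 6*l + 25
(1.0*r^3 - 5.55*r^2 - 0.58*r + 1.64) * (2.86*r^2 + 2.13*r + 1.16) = 2.86*r^5 - 13.743*r^4 - 12.3203*r^3 - 2.983*r^2 + 2.8204*r + 1.9024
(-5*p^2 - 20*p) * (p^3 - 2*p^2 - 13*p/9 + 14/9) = -5*p^5 - 10*p^4 + 425*p^3/9 + 190*p^2/9 - 280*p/9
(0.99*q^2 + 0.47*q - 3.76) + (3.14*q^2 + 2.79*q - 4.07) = 4.13*q^2 + 3.26*q - 7.83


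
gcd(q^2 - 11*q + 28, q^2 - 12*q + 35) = q - 7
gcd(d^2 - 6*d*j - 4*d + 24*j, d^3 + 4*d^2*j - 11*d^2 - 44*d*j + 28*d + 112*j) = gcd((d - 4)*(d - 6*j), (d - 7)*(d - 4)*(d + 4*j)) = d - 4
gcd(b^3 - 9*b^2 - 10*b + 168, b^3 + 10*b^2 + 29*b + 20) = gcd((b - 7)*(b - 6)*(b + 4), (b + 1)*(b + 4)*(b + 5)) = b + 4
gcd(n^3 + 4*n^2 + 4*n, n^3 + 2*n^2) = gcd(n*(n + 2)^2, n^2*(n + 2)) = n^2 + 2*n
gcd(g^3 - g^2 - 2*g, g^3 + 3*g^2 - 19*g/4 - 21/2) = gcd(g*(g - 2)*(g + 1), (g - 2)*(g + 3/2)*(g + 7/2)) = g - 2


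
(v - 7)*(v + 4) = v^2 - 3*v - 28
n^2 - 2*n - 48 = (n - 8)*(n + 6)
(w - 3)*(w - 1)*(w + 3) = w^3 - w^2 - 9*w + 9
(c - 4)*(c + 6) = c^2 + 2*c - 24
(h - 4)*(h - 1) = h^2 - 5*h + 4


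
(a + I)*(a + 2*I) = a^2 + 3*I*a - 2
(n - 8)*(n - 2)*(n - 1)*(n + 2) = n^4 - 9*n^3 + 4*n^2 + 36*n - 32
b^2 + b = b*(b + 1)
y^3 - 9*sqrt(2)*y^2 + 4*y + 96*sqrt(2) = (y - 8*sqrt(2))*(y - 3*sqrt(2))*(y + 2*sqrt(2))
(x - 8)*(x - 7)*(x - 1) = x^3 - 16*x^2 + 71*x - 56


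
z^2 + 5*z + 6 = (z + 2)*(z + 3)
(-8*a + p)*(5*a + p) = -40*a^2 - 3*a*p + p^2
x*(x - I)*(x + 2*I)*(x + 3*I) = x^4 + 4*I*x^3 - x^2 + 6*I*x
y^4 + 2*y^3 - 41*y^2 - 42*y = y*(y - 6)*(y + 1)*(y + 7)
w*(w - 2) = w^2 - 2*w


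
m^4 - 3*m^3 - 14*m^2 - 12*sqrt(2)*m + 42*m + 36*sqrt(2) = (m - 3)*(m - 3*sqrt(2))*(m + sqrt(2))*(m + 2*sqrt(2))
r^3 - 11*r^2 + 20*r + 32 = (r - 8)*(r - 4)*(r + 1)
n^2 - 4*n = n*(n - 4)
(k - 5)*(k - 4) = k^2 - 9*k + 20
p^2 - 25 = (p - 5)*(p + 5)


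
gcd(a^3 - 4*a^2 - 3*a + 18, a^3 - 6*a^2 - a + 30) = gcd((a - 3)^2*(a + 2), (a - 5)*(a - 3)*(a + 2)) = a^2 - a - 6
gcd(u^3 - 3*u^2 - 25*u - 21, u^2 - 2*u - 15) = u + 3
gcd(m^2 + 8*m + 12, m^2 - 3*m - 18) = 1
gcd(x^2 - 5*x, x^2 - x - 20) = x - 5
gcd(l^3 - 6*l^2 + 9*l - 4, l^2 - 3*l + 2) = l - 1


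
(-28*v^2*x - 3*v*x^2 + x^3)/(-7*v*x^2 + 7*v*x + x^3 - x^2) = (4*v + x)/(x - 1)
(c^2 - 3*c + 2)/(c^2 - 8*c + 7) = (c - 2)/(c - 7)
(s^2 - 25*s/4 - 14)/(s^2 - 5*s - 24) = (s + 7/4)/(s + 3)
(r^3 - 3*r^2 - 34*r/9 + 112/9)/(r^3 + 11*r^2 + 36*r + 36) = (r^2 - 5*r + 56/9)/(r^2 + 9*r + 18)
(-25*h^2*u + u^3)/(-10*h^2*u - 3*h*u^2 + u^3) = (5*h + u)/(2*h + u)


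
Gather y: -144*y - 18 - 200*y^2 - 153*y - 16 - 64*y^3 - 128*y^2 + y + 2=-64*y^3 - 328*y^2 - 296*y - 32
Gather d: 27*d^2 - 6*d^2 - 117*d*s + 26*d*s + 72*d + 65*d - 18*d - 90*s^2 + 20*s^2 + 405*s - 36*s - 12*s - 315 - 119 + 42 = 21*d^2 + d*(119 - 91*s) - 70*s^2 + 357*s - 392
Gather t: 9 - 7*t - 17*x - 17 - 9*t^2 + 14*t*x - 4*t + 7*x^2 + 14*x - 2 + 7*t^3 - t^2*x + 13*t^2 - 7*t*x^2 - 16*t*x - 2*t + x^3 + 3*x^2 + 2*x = 7*t^3 + t^2*(4 - x) + t*(-7*x^2 - 2*x - 13) + x^3 + 10*x^2 - x - 10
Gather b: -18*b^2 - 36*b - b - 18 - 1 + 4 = -18*b^2 - 37*b - 15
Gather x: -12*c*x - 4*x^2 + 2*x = -4*x^2 + x*(2 - 12*c)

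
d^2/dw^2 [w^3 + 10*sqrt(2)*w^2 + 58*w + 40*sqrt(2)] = 6*w + 20*sqrt(2)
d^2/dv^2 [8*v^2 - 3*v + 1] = 16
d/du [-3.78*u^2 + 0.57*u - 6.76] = 0.57 - 7.56*u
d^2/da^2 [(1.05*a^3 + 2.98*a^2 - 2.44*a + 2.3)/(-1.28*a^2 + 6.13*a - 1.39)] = (-3.5527136788005e-15*a^4 - 113.944322*a^3 + 62.882586*a^2 + 70.060602*a - 134.60372)/(2.097152*a^6 - 30.130176*a^5 + 151.127424*a^4 - 295.785373*a^3 + 164.114937*a^2 - 35.531319*a + 2.685619)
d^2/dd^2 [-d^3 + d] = -6*d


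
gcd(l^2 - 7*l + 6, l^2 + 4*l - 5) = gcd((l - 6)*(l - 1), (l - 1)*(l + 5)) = l - 1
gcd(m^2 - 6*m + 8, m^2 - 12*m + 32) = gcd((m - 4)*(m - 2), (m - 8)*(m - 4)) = m - 4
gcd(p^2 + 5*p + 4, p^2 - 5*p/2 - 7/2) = p + 1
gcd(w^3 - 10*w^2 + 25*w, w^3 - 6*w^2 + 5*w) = w^2 - 5*w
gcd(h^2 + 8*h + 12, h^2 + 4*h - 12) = h + 6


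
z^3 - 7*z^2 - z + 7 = (z - 7)*(z - 1)*(z + 1)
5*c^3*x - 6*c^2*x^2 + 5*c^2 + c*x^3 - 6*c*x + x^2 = (-5*c + x)*(-c + x)*(c*x + 1)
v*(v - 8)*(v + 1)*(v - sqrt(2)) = v^4 - 7*v^3 - sqrt(2)*v^3 - 8*v^2 + 7*sqrt(2)*v^2 + 8*sqrt(2)*v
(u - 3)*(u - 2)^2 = u^3 - 7*u^2 + 16*u - 12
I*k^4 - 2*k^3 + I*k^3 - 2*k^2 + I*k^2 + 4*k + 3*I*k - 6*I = (k + 2)*(k - I)*(k + 3*I)*(I*k - I)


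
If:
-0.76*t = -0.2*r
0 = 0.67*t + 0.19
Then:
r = -1.08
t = -0.28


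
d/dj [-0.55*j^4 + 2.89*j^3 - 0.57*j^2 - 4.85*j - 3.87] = -2.2*j^3 + 8.67*j^2 - 1.14*j - 4.85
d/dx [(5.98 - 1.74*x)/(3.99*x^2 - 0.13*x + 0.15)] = (6.9426*x^2 - 47.7204*x + 0.5164)/(15.9201*x^4 - 1.0374*x^3 + 1.2139*x^2 - 0.039*x + 0.0225)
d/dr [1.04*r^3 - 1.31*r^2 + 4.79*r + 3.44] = 3.12*r^2 - 2.62*r + 4.79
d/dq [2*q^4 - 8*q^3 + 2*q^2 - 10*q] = 8*q^3 - 24*q^2 + 4*q - 10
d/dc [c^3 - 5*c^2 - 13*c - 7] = 3*c^2 - 10*c - 13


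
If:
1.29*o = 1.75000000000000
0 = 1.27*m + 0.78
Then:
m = -0.61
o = 1.36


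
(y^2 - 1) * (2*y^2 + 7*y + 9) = 2*y^4 + 7*y^3 + 7*y^2 - 7*y - 9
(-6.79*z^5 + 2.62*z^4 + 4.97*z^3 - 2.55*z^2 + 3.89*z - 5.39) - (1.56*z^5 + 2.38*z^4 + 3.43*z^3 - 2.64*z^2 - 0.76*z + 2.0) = -8.35*z^5 + 0.24*z^4 + 1.54*z^3 + 0.0900000000000003*z^2 + 4.65*z - 7.39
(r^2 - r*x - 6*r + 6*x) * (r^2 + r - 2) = r^4 - r^3*x - 5*r^3 + 5*r^2*x - 8*r^2 + 8*r*x + 12*r - 12*x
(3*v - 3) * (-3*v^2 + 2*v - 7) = -9*v^3 + 15*v^2 - 27*v + 21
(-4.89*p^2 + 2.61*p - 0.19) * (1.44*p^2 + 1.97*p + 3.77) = -7.0416*p^4 - 5.8749*p^3 - 13.5672*p^2 + 9.4654*p - 0.7163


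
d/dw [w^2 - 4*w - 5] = 2*w - 4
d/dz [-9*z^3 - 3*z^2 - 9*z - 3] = -27*z^2 - 6*z - 9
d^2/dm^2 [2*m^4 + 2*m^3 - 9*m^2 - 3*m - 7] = 24*m^2 + 12*m - 18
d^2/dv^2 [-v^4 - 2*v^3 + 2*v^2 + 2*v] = -12*v^2 - 12*v + 4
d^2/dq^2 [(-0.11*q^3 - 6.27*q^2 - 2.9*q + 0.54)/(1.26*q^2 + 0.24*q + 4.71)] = (-4.44089209850063e-16*q^5 - 4.123044*q^3 + 227.657412*q^2 + 89.60031*q - 277.979454)/(2.000376*q^6 + 1.143072*q^5 + 22.650516*q^4 + 8.559648*q^3 + 84.669786*q^2 + 15.972552*q + 104.487111)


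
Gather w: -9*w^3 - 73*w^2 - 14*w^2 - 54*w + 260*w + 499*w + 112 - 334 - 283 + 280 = -9*w^3 - 87*w^2 + 705*w - 225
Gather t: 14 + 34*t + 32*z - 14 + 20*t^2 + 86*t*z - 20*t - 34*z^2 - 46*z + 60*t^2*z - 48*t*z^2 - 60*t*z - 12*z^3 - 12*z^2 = t^2*(60*z + 20) + t*(-48*z^2 + 26*z + 14) - 12*z^3 - 46*z^2 - 14*z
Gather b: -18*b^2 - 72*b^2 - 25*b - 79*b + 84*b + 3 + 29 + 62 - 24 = -90*b^2 - 20*b + 70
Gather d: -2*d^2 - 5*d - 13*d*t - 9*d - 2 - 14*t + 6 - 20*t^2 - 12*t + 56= -2*d^2 + d*(-13*t - 14) - 20*t^2 - 26*t + 60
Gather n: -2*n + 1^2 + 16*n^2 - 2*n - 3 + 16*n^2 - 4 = 32*n^2 - 4*n - 6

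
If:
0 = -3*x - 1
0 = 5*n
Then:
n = 0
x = -1/3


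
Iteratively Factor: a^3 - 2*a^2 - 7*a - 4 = (a + 1)*(a^2 - 3*a - 4) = (a + 1)^2*(a - 4)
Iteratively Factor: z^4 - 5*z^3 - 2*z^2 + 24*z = (z + 2)*(z^3 - 7*z^2 + 12*z) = (z - 4)*(z + 2)*(z^2 - 3*z) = (z - 4)*(z - 3)*(z + 2)*(z)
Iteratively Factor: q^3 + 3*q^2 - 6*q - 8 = (q + 4)*(q^2 - q - 2) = (q - 2)*(q + 4)*(q + 1)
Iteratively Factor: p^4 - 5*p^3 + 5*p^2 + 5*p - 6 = (p + 1)*(p^3 - 6*p^2 + 11*p - 6) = (p - 1)*(p + 1)*(p^2 - 5*p + 6) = (p - 2)*(p - 1)*(p + 1)*(p - 3)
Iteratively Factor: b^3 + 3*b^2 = (b)*(b^2 + 3*b) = b^2*(b + 3)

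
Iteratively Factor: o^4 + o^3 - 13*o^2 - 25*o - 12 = (o + 3)*(o^3 - 2*o^2 - 7*o - 4) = (o + 1)*(o + 3)*(o^2 - 3*o - 4) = (o - 4)*(o + 1)*(o + 3)*(o + 1)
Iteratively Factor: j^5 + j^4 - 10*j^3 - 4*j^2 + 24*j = (j - 2)*(j^4 + 3*j^3 - 4*j^2 - 12*j) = (j - 2)^2*(j^3 + 5*j^2 + 6*j) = (j - 2)^2*(j + 2)*(j^2 + 3*j) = (j - 2)^2*(j + 2)*(j + 3)*(j)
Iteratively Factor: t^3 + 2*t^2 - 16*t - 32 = (t + 2)*(t^2 - 16) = (t - 4)*(t + 2)*(t + 4)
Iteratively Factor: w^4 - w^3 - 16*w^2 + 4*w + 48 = (w - 4)*(w^3 + 3*w^2 - 4*w - 12) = (w - 4)*(w + 3)*(w^2 - 4) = (w - 4)*(w - 2)*(w + 3)*(w + 2)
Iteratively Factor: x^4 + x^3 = (x + 1)*(x^3) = x*(x + 1)*(x^2) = x^2*(x + 1)*(x)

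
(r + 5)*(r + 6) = r^2 + 11*r + 30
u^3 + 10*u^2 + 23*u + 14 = (u + 1)*(u + 2)*(u + 7)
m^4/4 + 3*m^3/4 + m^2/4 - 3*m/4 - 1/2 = (m/4 + 1/2)*(m - 1)*(m + 1)^2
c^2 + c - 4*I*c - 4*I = (c + 1)*(c - 4*I)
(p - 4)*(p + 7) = p^2 + 3*p - 28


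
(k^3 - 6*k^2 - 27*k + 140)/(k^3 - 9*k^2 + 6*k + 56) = (k + 5)/(k + 2)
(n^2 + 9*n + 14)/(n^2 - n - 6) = (n + 7)/(n - 3)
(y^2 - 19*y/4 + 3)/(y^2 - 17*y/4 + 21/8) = 2*(y - 4)/(2*y - 7)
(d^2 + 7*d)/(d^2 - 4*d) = (d + 7)/(d - 4)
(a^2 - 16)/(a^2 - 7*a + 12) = (a + 4)/(a - 3)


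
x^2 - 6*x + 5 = (x - 5)*(x - 1)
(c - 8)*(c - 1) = c^2 - 9*c + 8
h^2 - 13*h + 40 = (h - 8)*(h - 5)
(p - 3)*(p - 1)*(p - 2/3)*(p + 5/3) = p^4 - 3*p^3 - 19*p^2/9 + 67*p/9 - 10/3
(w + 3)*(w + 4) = w^2 + 7*w + 12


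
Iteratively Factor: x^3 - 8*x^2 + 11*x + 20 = (x - 5)*(x^2 - 3*x - 4) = (x - 5)*(x + 1)*(x - 4)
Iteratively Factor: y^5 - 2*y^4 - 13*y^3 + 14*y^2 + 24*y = (y - 4)*(y^4 + 2*y^3 - 5*y^2 - 6*y) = y*(y - 4)*(y^3 + 2*y^2 - 5*y - 6) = y*(y - 4)*(y - 2)*(y^2 + 4*y + 3) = y*(y - 4)*(y - 2)*(y + 3)*(y + 1)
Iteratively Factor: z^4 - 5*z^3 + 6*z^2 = (z - 3)*(z^3 - 2*z^2) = z*(z - 3)*(z^2 - 2*z) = z*(z - 3)*(z - 2)*(z)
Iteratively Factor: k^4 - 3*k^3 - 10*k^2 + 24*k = (k)*(k^3 - 3*k^2 - 10*k + 24) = k*(k - 2)*(k^2 - k - 12) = k*(k - 2)*(k + 3)*(k - 4)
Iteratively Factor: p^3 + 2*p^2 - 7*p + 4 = (p - 1)*(p^2 + 3*p - 4) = (p - 1)^2*(p + 4)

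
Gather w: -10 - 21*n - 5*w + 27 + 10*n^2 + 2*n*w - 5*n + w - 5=10*n^2 - 26*n + w*(2*n - 4) + 12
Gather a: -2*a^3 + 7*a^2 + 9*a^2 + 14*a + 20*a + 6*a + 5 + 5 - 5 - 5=-2*a^3 + 16*a^2 + 40*a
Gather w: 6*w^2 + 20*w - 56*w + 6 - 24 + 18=6*w^2 - 36*w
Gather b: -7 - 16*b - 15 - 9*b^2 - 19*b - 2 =-9*b^2 - 35*b - 24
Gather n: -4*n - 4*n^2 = -4*n^2 - 4*n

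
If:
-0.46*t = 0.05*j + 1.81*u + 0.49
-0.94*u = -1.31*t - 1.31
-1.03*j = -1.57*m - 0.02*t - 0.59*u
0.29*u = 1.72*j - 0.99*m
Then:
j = 0.01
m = 0.03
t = -1.01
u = -0.01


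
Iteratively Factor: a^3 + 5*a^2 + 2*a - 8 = (a + 4)*(a^2 + a - 2) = (a - 1)*(a + 4)*(a + 2)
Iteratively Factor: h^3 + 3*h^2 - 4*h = (h)*(h^2 + 3*h - 4) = h*(h + 4)*(h - 1)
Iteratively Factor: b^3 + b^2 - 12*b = (b - 3)*(b^2 + 4*b) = b*(b - 3)*(b + 4)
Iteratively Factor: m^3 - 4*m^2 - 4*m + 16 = (m + 2)*(m^2 - 6*m + 8) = (m - 4)*(m + 2)*(m - 2)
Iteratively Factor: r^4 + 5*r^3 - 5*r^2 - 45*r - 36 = (r + 4)*(r^3 + r^2 - 9*r - 9) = (r + 1)*(r + 4)*(r^2 - 9) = (r - 3)*(r + 1)*(r + 4)*(r + 3)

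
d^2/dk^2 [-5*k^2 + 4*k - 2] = -10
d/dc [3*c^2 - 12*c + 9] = 6*c - 12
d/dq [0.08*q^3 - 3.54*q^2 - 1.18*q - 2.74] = 0.24*q^2 - 7.08*q - 1.18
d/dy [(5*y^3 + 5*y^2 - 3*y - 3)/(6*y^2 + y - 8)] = (30*y^4 + 10*y^3 - 97*y^2 - 44*y + 27)/(36*y^4 + 12*y^3 - 95*y^2 - 16*y + 64)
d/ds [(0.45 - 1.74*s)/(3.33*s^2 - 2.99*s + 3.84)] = (5.7942*s^2 - 2.997*s - 5.3361)/(11.0889*s^4 - 19.9134*s^3 + 34.5145*s^2 - 22.9632*s + 14.7456)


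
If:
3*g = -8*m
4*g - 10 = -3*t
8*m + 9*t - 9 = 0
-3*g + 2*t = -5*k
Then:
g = 7/5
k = 19/75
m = -21/40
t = 22/15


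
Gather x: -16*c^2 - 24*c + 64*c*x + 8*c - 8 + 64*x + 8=-16*c^2 - 16*c + x*(64*c + 64)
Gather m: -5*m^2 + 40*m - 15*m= -5*m^2 + 25*m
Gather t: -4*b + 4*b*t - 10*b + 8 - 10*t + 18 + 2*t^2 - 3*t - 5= -14*b + 2*t^2 + t*(4*b - 13) + 21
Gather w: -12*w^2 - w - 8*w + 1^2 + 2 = -12*w^2 - 9*w + 3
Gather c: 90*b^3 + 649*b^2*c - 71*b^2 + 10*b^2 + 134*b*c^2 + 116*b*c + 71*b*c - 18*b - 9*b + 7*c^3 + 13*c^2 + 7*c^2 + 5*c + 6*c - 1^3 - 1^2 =90*b^3 - 61*b^2 - 27*b + 7*c^3 + c^2*(134*b + 20) + c*(649*b^2 + 187*b + 11) - 2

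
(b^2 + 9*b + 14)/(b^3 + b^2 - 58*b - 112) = 1/(b - 8)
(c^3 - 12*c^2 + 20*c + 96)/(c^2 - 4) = (c^2 - 14*c + 48)/(c - 2)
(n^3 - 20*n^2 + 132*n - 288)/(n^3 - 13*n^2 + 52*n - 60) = (n^2 - 14*n + 48)/(n^2 - 7*n + 10)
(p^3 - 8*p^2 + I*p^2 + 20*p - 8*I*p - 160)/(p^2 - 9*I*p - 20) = (p^2 + p*(-8 + 5*I) - 40*I)/(p - 5*I)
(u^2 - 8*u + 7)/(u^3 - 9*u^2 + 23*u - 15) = (u - 7)/(u^2 - 8*u + 15)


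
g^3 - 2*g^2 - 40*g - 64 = (g - 8)*(g + 2)*(g + 4)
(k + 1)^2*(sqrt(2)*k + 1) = sqrt(2)*k^3 + k^2 + 2*sqrt(2)*k^2 + sqrt(2)*k + 2*k + 1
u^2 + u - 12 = (u - 3)*(u + 4)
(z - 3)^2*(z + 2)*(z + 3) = z^4 - z^3 - 15*z^2 + 9*z + 54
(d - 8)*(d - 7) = d^2 - 15*d + 56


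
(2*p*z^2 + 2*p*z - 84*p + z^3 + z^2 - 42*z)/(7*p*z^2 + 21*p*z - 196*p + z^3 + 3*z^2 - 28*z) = (2*p*z - 12*p + z^2 - 6*z)/(7*p*z - 28*p + z^2 - 4*z)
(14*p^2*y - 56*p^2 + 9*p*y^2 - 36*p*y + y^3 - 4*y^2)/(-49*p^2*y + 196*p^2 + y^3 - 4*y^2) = (2*p + y)/(-7*p + y)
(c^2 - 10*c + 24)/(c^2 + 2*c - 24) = (c - 6)/(c + 6)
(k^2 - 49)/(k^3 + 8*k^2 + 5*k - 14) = (k - 7)/(k^2 + k - 2)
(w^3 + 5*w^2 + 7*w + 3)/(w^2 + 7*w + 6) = (w^2 + 4*w + 3)/(w + 6)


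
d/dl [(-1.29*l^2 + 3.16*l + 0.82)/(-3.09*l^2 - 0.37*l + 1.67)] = (10.2417*l^2 + 0.758999999999999*l + 5.5806)/(9.5481*l^4 + 2.2866*l^3 - 10.1837*l^2 - 1.2358*l + 2.7889)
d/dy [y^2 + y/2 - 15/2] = 2*y + 1/2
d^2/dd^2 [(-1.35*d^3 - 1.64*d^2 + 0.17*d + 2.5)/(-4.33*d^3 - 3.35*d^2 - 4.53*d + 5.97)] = (-1.70530256582424e-13*d^7 + 22.331542*d^6 - 178.004568*d^5 - 351.501606*d^4 + 75.781152*d^3 - 537.557334*d^2 - 347.0922*d - 94.894842)/(81.182737*d^9 + 188.426445*d^8 + 400.577826*d^7 + 96.062066*d^6 - 100.506744*d^5 - 697.365648*d^4 + 12.348558*d^3 - 9.33827400000007*d^2 + 484.359831*d - 212.776173)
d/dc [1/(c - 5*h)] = -1/(c - 5*h)^2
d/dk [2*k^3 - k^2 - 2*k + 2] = 6*k^2 - 2*k - 2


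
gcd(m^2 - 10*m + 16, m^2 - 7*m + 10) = m - 2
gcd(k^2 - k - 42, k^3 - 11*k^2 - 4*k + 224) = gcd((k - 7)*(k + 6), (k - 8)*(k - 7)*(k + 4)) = k - 7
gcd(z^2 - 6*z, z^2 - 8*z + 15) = 1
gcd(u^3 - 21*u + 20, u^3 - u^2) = u - 1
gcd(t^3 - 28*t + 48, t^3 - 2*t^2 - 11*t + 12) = t - 4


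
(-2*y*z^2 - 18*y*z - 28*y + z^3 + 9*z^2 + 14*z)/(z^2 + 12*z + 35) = (-2*y*z - 4*y + z^2 + 2*z)/(z + 5)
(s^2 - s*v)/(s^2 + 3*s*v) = (s - v)/(s + 3*v)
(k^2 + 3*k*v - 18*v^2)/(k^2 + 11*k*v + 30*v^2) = (k - 3*v)/(k + 5*v)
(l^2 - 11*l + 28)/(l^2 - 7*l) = (l - 4)/l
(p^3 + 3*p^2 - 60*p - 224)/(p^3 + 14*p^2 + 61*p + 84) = (p - 8)/(p + 3)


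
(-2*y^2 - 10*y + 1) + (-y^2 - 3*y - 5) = -3*y^2 - 13*y - 4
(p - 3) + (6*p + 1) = 7*p - 2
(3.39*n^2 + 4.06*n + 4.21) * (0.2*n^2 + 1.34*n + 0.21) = 0.678*n^4 + 5.3546*n^3 + 6.9943*n^2 + 6.494*n + 0.8841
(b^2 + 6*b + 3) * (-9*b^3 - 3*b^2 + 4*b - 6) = -9*b^5 - 57*b^4 - 41*b^3 + 9*b^2 - 24*b - 18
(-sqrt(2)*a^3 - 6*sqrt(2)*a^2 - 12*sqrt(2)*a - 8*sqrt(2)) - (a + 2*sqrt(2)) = -sqrt(2)*a^3 - 6*sqrt(2)*a^2 - 12*sqrt(2)*a - a - 10*sqrt(2)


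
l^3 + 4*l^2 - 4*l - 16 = (l - 2)*(l + 2)*(l + 4)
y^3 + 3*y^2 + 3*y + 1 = (y + 1)^3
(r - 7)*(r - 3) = r^2 - 10*r + 21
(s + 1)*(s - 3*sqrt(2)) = s^2 - 3*sqrt(2)*s + s - 3*sqrt(2)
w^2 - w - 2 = (w - 2)*(w + 1)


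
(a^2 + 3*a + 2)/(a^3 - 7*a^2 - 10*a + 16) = (a + 1)/(a^2 - 9*a + 8)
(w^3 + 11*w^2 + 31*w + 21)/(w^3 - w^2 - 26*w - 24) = (w^2 + 10*w + 21)/(w^2 - 2*w - 24)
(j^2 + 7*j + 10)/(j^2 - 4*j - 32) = (j^2 + 7*j + 10)/(j^2 - 4*j - 32)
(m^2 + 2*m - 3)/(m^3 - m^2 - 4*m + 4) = (m + 3)/(m^2 - 4)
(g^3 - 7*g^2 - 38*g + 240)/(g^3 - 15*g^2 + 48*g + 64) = (g^2 + g - 30)/(g^2 - 7*g - 8)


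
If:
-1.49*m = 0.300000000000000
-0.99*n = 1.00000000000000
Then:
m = -0.20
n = -1.01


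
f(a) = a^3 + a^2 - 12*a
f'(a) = 3*a^2 + 2*a - 12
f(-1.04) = 12.44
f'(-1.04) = -10.84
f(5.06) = 94.44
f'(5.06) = 74.93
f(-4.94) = -36.87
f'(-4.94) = 51.33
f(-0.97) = 11.67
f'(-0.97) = -11.12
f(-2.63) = 20.29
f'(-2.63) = 3.49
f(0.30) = -3.48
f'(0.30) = -11.13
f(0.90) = -9.26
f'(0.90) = -7.77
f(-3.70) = 7.44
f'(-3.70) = 21.67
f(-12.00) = -1440.00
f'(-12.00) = 396.00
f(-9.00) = -540.00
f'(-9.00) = 213.00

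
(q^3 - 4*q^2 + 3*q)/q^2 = q - 4 + 3/q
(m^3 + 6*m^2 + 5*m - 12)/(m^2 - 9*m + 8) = (m^2 + 7*m + 12)/(m - 8)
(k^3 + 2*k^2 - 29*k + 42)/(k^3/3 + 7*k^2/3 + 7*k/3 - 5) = 3*(k^3 + 2*k^2 - 29*k + 42)/(k^3 + 7*k^2 + 7*k - 15)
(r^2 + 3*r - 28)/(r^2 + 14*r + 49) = (r - 4)/(r + 7)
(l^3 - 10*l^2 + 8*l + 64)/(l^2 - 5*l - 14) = (l^2 - 12*l + 32)/(l - 7)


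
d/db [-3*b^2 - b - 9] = -6*b - 1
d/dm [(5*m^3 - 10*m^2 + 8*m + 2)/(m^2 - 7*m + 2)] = (5*m^4 - 70*m^3 + 92*m^2 - 44*m + 30)/(m^4 - 14*m^3 + 53*m^2 - 28*m + 4)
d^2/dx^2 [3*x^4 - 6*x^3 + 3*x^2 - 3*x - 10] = 36*x^2 - 36*x + 6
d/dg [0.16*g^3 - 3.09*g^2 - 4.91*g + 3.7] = 0.48*g^2 - 6.18*g - 4.91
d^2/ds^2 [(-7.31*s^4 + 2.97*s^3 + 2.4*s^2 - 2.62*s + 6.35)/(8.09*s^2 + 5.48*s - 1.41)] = (-956.851222*s^6 - 1944.454152*s^5 - 816.826710000001*s^4 + 594.116686*s^3 + 2345.744262*s^2 + 1545.206394*s + 495.308158)/(529.475129*s^6 + 1075.966764*s^5 + 451.992345*s^4 - 210.49228*s^3 - 78.777405*s^2 + 32.684364*s - 2.803221)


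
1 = 1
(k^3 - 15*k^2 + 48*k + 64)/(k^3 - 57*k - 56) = (k - 8)/(k + 7)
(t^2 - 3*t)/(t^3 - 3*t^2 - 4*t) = (3 - t)/(-t^2 + 3*t + 4)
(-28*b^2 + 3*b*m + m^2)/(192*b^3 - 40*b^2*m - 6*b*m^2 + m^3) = (-7*b - m)/(48*b^2 + 2*b*m - m^2)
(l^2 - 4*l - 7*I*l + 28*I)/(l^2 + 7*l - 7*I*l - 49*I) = (l - 4)/(l + 7)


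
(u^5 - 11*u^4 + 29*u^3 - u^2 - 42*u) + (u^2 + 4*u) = u^5 - 11*u^4 + 29*u^3 - 38*u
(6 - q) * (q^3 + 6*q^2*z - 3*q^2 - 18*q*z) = -q^4 - 6*q^3*z + 9*q^3 + 54*q^2*z - 18*q^2 - 108*q*z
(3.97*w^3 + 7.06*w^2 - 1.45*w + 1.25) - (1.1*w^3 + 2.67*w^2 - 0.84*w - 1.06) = 2.87*w^3 + 4.39*w^2 - 0.61*w + 2.31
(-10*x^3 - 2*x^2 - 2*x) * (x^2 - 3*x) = -10*x^5 + 28*x^4 + 4*x^3 + 6*x^2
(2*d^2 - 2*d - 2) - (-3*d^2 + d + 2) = 5*d^2 - 3*d - 4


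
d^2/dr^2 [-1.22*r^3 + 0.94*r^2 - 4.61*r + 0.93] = 1.88 - 7.32*r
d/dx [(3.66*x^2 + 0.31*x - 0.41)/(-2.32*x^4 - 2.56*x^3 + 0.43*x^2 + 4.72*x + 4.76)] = (16.9824*x^5 + 11.5272*x^4 - 2.2176*x^3 + 13.9931*x^2 + 35.1958*x + 3.4108)/(5.3824*x^8 + 11.8784*x^7 + 4.5584*x^6 - 24.1024*x^5 - 46.0679*x^4 - 20.312*x^3 + 26.372*x^2 + 44.9344*x + 22.6576)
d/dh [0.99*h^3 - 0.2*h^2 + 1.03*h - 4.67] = 2.97*h^2 - 0.4*h + 1.03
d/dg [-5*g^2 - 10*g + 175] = -10*g - 10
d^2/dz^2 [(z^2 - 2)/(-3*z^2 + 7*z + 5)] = 2*(-21*z^3 + 9*z^2 - 126*z + 103)/(27*z^6 - 189*z^5 + 306*z^4 + 287*z^3 - 510*z^2 - 525*z - 125)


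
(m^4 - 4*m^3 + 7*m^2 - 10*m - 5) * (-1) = -m^4 + 4*m^3 - 7*m^2 + 10*m + 5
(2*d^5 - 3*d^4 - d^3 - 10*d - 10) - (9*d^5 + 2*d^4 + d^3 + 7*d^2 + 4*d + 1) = -7*d^5 - 5*d^4 - 2*d^3 - 7*d^2 - 14*d - 11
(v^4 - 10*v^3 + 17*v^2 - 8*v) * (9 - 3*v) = -3*v^5 + 39*v^4 - 141*v^3 + 177*v^2 - 72*v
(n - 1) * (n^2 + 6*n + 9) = n^3 + 5*n^2 + 3*n - 9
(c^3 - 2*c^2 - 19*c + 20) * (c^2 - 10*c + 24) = c^5 - 12*c^4 + 25*c^3 + 162*c^2 - 656*c + 480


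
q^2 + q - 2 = (q - 1)*(q + 2)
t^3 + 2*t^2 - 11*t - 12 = (t - 3)*(t + 1)*(t + 4)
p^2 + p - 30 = (p - 5)*(p + 6)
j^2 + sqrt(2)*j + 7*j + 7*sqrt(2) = (j + 7)*(j + sqrt(2))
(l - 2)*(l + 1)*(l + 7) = l^3 + 6*l^2 - 9*l - 14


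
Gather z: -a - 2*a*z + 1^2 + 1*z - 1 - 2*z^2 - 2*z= -a - 2*z^2 + z*(-2*a - 1)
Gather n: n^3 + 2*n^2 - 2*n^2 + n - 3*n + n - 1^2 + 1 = n^3 - n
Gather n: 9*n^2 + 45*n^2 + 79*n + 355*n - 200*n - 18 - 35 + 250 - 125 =54*n^2 + 234*n + 72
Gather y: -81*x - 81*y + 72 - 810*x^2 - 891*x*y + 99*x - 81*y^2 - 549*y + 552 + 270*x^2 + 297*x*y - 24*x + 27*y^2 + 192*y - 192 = -540*x^2 - 6*x - 54*y^2 + y*(-594*x - 438) + 432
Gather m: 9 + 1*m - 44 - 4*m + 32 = -3*m - 3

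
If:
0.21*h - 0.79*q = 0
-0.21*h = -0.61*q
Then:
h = 0.00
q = 0.00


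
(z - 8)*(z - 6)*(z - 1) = z^3 - 15*z^2 + 62*z - 48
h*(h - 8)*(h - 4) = h^3 - 12*h^2 + 32*h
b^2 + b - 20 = (b - 4)*(b + 5)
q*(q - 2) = q^2 - 2*q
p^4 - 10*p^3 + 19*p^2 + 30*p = p*(p - 6)*(p - 5)*(p + 1)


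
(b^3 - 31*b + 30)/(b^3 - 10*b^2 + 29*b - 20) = (b + 6)/(b - 4)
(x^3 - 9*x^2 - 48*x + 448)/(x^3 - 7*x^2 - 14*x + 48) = (x^2 - x - 56)/(x^2 + x - 6)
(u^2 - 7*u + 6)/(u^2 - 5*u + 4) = (u - 6)/(u - 4)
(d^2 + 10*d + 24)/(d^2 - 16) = (d + 6)/(d - 4)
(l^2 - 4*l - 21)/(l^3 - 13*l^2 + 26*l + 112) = (l + 3)/(l^2 - 6*l - 16)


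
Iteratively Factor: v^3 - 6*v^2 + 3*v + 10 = (v + 1)*(v^2 - 7*v + 10) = (v - 5)*(v + 1)*(v - 2)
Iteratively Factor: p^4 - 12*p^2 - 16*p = (p - 4)*(p^3 + 4*p^2 + 4*p) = (p - 4)*(p + 2)*(p^2 + 2*p) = p*(p - 4)*(p + 2)*(p + 2)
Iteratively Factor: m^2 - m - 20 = (m + 4)*(m - 5)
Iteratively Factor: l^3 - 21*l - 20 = (l + 1)*(l^2 - l - 20) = (l - 5)*(l + 1)*(l + 4)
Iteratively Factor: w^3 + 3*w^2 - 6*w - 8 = (w + 1)*(w^2 + 2*w - 8) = (w + 1)*(w + 4)*(w - 2)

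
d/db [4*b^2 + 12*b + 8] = 8*b + 12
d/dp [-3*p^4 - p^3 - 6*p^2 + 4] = 3*p*(-4*p^2 - p - 4)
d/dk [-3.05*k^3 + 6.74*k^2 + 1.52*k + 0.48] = -9.15*k^2 + 13.48*k + 1.52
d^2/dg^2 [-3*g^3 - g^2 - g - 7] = -18*g - 2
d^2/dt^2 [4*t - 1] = 0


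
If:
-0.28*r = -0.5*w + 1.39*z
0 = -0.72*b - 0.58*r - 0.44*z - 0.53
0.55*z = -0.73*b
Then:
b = -0.753424657534247*z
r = 0.176665092111479*z - 0.913793103448276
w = 2.87893245158243*z - 0.511724137931034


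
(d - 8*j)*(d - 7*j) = d^2 - 15*d*j + 56*j^2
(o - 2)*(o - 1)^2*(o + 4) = o^4 - 11*o^2 + 18*o - 8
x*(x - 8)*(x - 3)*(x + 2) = x^4 - 9*x^3 + 2*x^2 + 48*x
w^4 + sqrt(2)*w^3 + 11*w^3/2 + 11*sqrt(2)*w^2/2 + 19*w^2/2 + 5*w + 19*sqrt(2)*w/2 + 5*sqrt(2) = (w + 1)*(w + 2)*(w + 5/2)*(w + sqrt(2))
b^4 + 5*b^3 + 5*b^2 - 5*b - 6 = (b - 1)*(b + 1)*(b + 2)*(b + 3)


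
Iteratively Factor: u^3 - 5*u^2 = (u)*(u^2 - 5*u) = u^2*(u - 5)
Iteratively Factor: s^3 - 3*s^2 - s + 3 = (s + 1)*(s^2 - 4*s + 3) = (s - 1)*(s + 1)*(s - 3)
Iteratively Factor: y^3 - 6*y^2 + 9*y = (y - 3)*(y^2 - 3*y) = (y - 3)^2*(y)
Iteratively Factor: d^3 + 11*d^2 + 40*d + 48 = (d + 3)*(d^2 + 8*d + 16) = (d + 3)*(d + 4)*(d + 4)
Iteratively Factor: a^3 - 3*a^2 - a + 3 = (a - 3)*(a^2 - 1) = (a - 3)*(a + 1)*(a - 1)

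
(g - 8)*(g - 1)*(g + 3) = g^3 - 6*g^2 - 19*g + 24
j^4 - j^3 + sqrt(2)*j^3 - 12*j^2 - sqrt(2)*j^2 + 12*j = j*(j - 1)*(j - 2*sqrt(2))*(j + 3*sqrt(2))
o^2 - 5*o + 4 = (o - 4)*(o - 1)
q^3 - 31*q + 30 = (q - 5)*(q - 1)*(q + 6)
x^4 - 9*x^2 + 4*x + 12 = (x - 2)^2*(x + 1)*(x + 3)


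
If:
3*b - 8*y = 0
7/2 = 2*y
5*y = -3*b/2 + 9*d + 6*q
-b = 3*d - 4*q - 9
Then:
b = 14/3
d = 89/54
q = 11/72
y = 7/4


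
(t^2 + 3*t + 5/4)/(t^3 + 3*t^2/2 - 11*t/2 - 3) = (t + 5/2)/(t^2 + t - 6)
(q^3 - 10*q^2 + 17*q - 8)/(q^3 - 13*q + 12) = (q^2 - 9*q + 8)/(q^2 + q - 12)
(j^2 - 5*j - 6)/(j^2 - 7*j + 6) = (j + 1)/(j - 1)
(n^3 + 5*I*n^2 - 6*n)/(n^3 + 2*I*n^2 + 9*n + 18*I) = n/(n - 3*I)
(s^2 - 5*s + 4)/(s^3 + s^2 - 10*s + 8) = (s - 4)/(s^2 + 2*s - 8)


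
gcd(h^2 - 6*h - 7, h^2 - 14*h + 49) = h - 7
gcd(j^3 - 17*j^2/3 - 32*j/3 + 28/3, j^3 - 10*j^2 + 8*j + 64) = j + 2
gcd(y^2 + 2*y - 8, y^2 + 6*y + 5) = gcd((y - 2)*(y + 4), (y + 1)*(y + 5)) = 1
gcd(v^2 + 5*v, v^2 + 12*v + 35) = v + 5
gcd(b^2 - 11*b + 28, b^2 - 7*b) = b - 7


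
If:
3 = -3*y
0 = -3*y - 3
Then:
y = -1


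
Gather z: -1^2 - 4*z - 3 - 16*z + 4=-20*z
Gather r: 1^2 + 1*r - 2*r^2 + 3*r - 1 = -2*r^2 + 4*r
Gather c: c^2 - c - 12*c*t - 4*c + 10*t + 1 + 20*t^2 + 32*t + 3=c^2 + c*(-12*t - 5) + 20*t^2 + 42*t + 4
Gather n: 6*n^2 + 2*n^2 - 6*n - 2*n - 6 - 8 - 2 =8*n^2 - 8*n - 16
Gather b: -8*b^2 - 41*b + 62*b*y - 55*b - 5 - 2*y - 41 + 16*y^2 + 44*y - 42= -8*b^2 + b*(62*y - 96) + 16*y^2 + 42*y - 88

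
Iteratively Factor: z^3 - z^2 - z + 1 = (z - 1)*(z^2 - 1) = (z - 1)^2*(z + 1)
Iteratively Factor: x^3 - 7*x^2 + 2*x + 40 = (x - 5)*(x^2 - 2*x - 8) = (x - 5)*(x + 2)*(x - 4)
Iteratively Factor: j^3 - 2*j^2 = (j)*(j^2 - 2*j) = j^2*(j - 2)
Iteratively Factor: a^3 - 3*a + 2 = (a + 2)*(a^2 - 2*a + 1) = (a - 1)*(a + 2)*(a - 1)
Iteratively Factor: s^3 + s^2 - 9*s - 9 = (s + 3)*(s^2 - 2*s - 3) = (s + 1)*(s + 3)*(s - 3)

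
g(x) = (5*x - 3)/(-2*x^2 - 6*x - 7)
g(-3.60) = 1.86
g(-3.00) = 2.57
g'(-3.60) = 0.93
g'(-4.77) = 0.41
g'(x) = (4*x + 6)*(5*x - 3)/(-2*x^2 - 6*x - 7)^2 + 5/(-2*x^2 - 6*x - 7)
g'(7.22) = 0.02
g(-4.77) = 1.12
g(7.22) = -0.21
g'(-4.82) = 0.39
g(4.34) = -0.26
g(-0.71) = 1.75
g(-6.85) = 0.62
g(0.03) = 0.40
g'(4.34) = 0.02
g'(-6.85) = 0.14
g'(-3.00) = 1.49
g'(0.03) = -1.03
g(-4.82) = 1.10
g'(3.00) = 0.00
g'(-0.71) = -2.81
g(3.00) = -0.28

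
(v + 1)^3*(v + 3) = v^4 + 6*v^3 + 12*v^2 + 10*v + 3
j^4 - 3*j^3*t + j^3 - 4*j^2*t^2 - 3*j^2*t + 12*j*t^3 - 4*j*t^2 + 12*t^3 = (j + 1)*(j - 3*t)*(j - 2*t)*(j + 2*t)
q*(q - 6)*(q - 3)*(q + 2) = q^4 - 7*q^3 + 36*q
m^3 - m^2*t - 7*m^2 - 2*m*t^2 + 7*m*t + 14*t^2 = (m - 7)*(m - 2*t)*(m + t)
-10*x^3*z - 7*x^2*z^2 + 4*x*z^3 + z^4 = z*(-2*x + z)*(x + z)*(5*x + z)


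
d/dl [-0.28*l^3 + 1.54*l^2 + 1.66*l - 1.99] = -0.84*l^2 + 3.08*l + 1.66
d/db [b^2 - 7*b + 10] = 2*b - 7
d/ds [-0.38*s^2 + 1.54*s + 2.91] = 1.54 - 0.76*s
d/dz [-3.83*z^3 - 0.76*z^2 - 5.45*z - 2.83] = -11.49*z^2 - 1.52*z - 5.45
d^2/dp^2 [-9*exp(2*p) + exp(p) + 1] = (1 - 36*exp(p))*exp(p)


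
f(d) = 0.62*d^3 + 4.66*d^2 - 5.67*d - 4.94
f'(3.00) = 39.03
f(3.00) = 36.73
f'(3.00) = 39.03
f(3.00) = 36.73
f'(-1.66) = -16.02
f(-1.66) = 14.48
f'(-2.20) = -17.17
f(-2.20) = 23.49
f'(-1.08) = -13.57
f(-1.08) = 5.84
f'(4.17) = 65.54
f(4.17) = 97.41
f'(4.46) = 72.90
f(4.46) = 117.47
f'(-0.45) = -9.49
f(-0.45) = -1.50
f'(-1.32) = -14.73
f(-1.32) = 9.24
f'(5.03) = 88.27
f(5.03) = 163.35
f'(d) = 1.86*d^2 + 9.32*d - 5.67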